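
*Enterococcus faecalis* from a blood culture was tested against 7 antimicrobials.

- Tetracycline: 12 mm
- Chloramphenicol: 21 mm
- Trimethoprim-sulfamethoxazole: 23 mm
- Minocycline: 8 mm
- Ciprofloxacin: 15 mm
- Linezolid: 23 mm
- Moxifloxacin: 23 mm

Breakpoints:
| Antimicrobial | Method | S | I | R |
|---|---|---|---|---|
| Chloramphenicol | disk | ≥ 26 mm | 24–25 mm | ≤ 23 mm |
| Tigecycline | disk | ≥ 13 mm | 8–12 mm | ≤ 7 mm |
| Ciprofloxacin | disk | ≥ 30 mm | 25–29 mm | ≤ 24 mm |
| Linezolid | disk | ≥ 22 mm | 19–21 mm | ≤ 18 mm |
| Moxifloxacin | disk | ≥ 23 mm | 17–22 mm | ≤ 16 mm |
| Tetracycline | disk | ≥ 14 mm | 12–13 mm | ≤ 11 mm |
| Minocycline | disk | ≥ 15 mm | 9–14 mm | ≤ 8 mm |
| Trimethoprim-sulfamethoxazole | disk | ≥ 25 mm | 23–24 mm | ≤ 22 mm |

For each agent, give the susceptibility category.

Tetracycline: 12 mm is in 12–13 mm → I
Chloramphenicol (21 mm) ≤ 23 mm ⇒ resistant
Trimethoprim-sulfamethoxazole: 23 mm is in 23–24 mm ⇒ I
Minocycline: 8 mm is ≤ 8 mm ⇒ Resistant
Ciprofloxacin: 15 mm is ≤ 24 mm — resistant
Linezolid (23 mm) ≥ 22 mm → Susceptible
Moxifloxacin: 23 mm is ≥ 23 mm — susceptible

I, R, I, R, R, S, S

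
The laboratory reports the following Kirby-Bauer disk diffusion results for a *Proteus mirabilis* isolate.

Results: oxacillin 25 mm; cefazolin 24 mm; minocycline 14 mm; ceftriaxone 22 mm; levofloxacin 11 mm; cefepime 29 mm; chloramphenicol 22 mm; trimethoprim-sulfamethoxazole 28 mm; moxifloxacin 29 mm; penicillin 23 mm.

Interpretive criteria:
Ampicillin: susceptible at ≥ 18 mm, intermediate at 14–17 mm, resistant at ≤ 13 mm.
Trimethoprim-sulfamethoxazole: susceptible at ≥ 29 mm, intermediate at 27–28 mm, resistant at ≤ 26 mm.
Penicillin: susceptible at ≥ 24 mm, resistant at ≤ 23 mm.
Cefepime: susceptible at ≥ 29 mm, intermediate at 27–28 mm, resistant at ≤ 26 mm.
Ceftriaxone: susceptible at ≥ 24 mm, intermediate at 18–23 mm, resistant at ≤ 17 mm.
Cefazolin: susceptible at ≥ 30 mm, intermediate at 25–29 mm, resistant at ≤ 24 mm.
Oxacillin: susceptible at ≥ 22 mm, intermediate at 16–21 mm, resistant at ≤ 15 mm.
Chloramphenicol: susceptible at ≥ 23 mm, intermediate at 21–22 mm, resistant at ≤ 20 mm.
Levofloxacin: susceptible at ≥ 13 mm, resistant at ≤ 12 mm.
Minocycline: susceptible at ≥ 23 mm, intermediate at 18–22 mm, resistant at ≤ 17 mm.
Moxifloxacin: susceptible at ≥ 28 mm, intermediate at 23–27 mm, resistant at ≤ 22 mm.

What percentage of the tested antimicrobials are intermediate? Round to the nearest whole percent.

30%

Oxacillin 25 mm: ≥ 22 mm — susceptible
Cefazolin 24 mm: ≤ 24 mm — Resistant
Minocycline (14 mm) ≤ 17 mm → Resistant
Ceftriaxone (22 mm) in 18–23 mm — Intermediate
Levofloxacin (11 mm) ≤ 12 mm → resistant
Cefepime 29 mm: ≥ 29 mm ⇒ Susceptible
Chloramphenicol 22 mm: in 21–22 mm ⇒ I
Trimethoprim-sulfamethoxazole (28 mm) in 27–28 mm ⇒ intermediate
Moxifloxacin (29 mm) ≥ 28 mm ⇒ susceptible
Penicillin: 23 mm is ≤ 23 mm ⇒ R
Intermediate: 3/10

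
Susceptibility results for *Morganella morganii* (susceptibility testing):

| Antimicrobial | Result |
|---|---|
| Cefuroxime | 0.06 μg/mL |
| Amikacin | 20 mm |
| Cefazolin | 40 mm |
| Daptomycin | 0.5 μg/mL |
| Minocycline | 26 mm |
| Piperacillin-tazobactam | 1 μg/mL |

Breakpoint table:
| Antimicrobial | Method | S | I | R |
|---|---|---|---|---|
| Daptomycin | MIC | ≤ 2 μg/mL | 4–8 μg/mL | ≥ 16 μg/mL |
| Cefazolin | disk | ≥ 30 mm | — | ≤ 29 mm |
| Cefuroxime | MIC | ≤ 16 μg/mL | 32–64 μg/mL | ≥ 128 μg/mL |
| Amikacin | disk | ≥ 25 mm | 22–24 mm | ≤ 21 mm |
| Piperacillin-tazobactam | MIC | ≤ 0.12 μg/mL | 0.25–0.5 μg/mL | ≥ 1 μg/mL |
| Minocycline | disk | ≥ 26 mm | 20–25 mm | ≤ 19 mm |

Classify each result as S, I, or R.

Cefuroxime (0.06 μg/mL) ≤ 16 μg/mL — Susceptible
Amikacin (20 mm) ≤ 21 mm → Resistant
Cefazolin (40 mm) ≥ 30 mm ⇒ susceptible
Daptomycin: 0.5 μg/mL is ≤ 2 μg/mL ⇒ S
Minocycline 26 mm: ≥ 26 mm — S
Piperacillin-tazobactam: 1 μg/mL is ≥ 1 μg/mL → Resistant

S, R, S, S, S, R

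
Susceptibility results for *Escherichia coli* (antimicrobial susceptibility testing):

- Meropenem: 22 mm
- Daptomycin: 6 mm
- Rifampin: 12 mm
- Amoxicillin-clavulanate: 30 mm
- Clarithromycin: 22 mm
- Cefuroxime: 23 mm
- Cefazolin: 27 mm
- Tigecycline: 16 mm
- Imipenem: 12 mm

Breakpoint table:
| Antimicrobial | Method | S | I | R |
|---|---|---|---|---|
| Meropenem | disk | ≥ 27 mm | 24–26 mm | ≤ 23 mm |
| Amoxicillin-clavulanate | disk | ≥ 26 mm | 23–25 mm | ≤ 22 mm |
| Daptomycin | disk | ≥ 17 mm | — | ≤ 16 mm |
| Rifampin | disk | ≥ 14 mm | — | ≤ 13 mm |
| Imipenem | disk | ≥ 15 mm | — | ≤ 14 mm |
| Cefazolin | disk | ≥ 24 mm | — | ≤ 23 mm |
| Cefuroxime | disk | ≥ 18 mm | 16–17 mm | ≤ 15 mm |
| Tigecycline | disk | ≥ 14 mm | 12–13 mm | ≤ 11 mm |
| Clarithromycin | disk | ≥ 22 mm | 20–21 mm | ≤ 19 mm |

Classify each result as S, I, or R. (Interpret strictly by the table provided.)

R, R, R, S, S, S, S, S, R

Meropenem: 22 mm is ≤ 23 mm — resistant
Daptomycin: 6 mm is ≤ 16 mm → resistant
Rifampin (12 mm) ≤ 13 mm — resistant
Amoxicillin-clavulanate (30 mm) ≥ 26 mm → Susceptible
Clarithromycin (22 mm) ≥ 22 mm → susceptible
Cefuroxime 23 mm: ≥ 18 mm → susceptible
Cefazolin 27 mm: ≥ 24 mm — S
Tigecycline (16 mm) ≥ 14 mm ⇒ susceptible
Imipenem 12 mm: ≤ 14 mm ⇒ R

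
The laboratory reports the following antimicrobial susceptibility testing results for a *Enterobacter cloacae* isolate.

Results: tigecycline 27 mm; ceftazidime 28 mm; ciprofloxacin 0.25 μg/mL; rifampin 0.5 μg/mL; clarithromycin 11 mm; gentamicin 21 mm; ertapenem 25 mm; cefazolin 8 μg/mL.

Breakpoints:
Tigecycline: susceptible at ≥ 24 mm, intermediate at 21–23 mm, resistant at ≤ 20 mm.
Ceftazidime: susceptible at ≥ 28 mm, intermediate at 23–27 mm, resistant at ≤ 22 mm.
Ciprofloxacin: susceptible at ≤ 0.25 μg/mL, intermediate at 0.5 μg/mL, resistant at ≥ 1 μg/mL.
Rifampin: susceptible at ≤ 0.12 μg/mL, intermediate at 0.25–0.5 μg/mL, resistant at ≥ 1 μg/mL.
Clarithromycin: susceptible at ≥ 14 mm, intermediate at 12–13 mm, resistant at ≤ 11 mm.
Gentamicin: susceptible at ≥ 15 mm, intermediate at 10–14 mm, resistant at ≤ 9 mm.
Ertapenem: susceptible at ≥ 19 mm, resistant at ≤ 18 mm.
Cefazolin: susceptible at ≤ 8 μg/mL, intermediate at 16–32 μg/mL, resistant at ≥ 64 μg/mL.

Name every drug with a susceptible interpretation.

Tigecycline (27 mm) ≥ 24 mm — susceptible
Ceftazidime: 28 mm is ≥ 28 mm ⇒ S
Ciprofloxacin: 0.25 μg/mL is ≤ 0.25 μg/mL — Susceptible
Rifampin: 0.5 μg/mL is in 0.25–0.5 μg/mL → Intermediate
Clarithromycin (11 mm) ≤ 11 mm ⇒ resistant
Gentamicin (21 mm) ≥ 15 mm ⇒ S
Ertapenem: 25 mm is ≥ 19 mm → susceptible
Cefazolin: 8 μg/mL is ≤ 8 μg/mL — S

tigecycline, ceftazidime, ciprofloxacin, gentamicin, ertapenem, cefazolin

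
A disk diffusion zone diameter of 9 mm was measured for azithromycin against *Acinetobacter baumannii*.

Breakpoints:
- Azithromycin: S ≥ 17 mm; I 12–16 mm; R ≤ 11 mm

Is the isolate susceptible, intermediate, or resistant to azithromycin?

Azithromycin (9 mm) ≤ 11 mm ⇒ resistant

Resistant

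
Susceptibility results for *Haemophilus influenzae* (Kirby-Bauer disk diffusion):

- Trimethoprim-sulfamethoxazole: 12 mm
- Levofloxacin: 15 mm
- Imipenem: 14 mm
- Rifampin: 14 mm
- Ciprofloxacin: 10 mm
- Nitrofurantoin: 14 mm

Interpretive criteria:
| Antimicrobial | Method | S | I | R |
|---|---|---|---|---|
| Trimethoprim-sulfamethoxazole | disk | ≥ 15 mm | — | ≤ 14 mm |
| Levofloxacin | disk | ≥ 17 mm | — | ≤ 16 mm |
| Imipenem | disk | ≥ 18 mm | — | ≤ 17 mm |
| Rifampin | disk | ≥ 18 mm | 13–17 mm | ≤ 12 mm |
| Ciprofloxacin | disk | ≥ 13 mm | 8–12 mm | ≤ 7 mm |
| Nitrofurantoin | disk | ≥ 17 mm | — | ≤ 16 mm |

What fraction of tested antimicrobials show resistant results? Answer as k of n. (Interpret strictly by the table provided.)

Trimethoprim-sulfamethoxazole 12 mm: ≤ 14 mm → Resistant
Levofloxacin (15 mm) ≤ 16 mm — Resistant
Imipenem 14 mm: ≤ 17 mm → R
Rifampin 14 mm: in 13–17 mm — I
Ciprofloxacin: 10 mm is in 8–12 mm ⇒ intermediate
Nitrofurantoin: 14 mm is ≤ 16 mm → Resistant
Resistant: 4/6

4 of 6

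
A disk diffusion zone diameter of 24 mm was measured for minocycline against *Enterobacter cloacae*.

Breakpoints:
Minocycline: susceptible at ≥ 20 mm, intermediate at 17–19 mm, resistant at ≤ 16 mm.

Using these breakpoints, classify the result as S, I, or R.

Minocycline (24 mm) ≥ 20 mm — Susceptible

S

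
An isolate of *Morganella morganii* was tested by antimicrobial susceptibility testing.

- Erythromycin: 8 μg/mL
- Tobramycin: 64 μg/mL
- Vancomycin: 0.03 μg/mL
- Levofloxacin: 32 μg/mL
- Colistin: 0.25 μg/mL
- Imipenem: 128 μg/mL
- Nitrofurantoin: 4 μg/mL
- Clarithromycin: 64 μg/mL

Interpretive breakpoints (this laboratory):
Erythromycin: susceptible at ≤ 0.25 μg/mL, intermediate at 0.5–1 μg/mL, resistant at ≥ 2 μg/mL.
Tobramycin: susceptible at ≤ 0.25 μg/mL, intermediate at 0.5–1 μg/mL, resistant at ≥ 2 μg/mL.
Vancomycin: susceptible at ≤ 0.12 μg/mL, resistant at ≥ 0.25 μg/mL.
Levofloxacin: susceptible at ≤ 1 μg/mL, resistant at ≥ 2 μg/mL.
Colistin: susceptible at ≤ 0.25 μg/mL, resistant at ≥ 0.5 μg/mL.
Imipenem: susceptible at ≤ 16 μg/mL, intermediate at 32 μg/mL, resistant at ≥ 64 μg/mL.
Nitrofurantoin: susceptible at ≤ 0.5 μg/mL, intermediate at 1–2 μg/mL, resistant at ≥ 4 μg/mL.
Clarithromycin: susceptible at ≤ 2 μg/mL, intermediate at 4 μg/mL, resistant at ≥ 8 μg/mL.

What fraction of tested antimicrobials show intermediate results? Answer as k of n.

0 of 8

Erythromycin 8 μg/mL: ≥ 2 μg/mL ⇒ Resistant
Tobramycin 64 μg/mL: ≥ 2 μg/mL ⇒ R
Vancomycin (0.03 μg/mL) ≤ 0.12 μg/mL → susceptible
Levofloxacin: 32 μg/mL is ≥ 2 μg/mL ⇒ Resistant
Colistin 0.25 μg/mL: ≤ 0.25 μg/mL ⇒ susceptible
Imipenem 128 μg/mL: ≥ 64 μg/mL — Resistant
Nitrofurantoin: 4 μg/mL is ≥ 4 μg/mL ⇒ R
Clarithromycin 64 μg/mL: ≥ 8 μg/mL ⇒ Resistant
Intermediate: 0/8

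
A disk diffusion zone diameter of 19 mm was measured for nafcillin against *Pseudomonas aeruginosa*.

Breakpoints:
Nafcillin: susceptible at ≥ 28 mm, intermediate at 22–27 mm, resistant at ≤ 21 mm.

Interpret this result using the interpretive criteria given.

Nafcillin 19 mm: ≤ 21 mm — resistant

R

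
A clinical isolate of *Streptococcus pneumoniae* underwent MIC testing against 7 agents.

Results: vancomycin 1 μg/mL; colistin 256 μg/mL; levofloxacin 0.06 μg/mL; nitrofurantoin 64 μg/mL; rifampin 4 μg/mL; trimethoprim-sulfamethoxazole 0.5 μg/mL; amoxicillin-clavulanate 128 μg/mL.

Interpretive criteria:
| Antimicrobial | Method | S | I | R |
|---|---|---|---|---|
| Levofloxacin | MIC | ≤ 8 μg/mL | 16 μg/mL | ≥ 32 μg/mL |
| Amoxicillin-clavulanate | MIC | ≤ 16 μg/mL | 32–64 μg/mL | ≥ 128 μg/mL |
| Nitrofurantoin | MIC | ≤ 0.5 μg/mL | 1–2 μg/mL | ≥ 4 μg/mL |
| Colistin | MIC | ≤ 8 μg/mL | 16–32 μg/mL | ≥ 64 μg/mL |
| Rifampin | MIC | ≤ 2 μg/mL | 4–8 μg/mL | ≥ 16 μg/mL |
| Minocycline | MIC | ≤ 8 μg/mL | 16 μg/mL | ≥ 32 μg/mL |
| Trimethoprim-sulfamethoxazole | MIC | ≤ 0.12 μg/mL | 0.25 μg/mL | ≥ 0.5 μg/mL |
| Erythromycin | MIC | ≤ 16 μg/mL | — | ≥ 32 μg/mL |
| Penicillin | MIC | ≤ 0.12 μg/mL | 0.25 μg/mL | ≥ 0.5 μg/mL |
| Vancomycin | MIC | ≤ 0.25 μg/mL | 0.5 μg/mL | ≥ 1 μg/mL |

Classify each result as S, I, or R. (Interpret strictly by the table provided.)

Vancomycin: 1 μg/mL is ≥ 1 μg/mL → resistant
Colistin (256 μg/mL) ≥ 64 μg/mL — R
Levofloxacin 0.06 μg/mL: ≤ 8 μg/mL — susceptible
Nitrofurantoin: 64 μg/mL is ≥ 4 μg/mL → Resistant
Rifampin (4 μg/mL) in 4–8 μg/mL ⇒ Intermediate
Trimethoprim-sulfamethoxazole: 0.5 μg/mL is ≥ 0.5 μg/mL → Resistant
Amoxicillin-clavulanate 128 μg/mL: ≥ 128 μg/mL → R

R, R, S, R, I, R, R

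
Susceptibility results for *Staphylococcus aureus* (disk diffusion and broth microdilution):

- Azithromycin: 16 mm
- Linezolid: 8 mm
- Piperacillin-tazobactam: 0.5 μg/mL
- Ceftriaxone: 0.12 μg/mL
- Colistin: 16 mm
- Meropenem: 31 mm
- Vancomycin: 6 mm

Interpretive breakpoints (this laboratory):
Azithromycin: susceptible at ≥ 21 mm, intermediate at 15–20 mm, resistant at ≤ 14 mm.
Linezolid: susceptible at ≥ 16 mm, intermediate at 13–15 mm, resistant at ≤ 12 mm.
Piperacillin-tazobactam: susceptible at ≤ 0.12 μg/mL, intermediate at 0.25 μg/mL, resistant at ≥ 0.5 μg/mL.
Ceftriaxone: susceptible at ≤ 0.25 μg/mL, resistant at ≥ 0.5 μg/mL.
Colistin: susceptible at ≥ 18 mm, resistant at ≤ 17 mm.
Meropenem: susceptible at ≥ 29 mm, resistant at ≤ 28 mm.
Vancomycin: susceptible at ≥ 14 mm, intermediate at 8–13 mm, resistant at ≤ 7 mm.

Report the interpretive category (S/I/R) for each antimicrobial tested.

Azithromycin 16 mm: in 15–20 mm → Intermediate
Linezolid (8 mm) ≤ 12 mm → Resistant
Piperacillin-tazobactam (0.5 μg/mL) ≥ 0.5 μg/mL → Resistant
Ceftriaxone 0.12 μg/mL: ≤ 0.25 μg/mL ⇒ susceptible
Colistin (16 mm) ≤ 17 mm → Resistant
Meropenem: 31 mm is ≥ 29 mm → S
Vancomycin (6 mm) ≤ 7 mm ⇒ R

I, R, R, S, R, S, R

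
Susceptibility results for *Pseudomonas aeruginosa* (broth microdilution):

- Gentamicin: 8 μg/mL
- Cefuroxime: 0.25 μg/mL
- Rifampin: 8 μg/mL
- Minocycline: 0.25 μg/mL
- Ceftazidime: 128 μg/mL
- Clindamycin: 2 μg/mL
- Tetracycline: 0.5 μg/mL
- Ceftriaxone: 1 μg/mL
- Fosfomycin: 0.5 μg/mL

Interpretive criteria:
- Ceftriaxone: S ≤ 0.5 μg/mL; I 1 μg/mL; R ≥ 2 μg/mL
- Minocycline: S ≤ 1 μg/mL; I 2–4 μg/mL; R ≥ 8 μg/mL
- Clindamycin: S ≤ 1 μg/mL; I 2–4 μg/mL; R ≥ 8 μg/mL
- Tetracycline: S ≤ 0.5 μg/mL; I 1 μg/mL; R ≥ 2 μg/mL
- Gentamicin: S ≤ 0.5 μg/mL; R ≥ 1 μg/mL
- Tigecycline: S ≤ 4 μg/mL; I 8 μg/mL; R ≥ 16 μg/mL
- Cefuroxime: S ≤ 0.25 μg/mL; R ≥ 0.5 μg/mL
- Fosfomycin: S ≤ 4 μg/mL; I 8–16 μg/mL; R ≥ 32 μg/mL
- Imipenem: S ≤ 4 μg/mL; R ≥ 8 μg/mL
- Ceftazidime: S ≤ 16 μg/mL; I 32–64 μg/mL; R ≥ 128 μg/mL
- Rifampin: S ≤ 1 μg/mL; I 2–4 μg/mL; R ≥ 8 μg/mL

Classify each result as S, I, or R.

Gentamicin (8 μg/mL) ≥ 1 μg/mL ⇒ resistant
Cefuroxime: 0.25 μg/mL is ≤ 0.25 μg/mL ⇒ S
Rifampin (8 μg/mL) ≥ 8 μg/mL → R
Minocycline 0.25 μg/mL: ≤ 1 μg/mL ⇒ susceptible
Ceftazidime: 128 μg/mL is ≥ 128 μg/mL → resistant
Clindamycin: 2 μg/mL is in 2–4 μg/mL ⇒ intermediate
Tetracycline 0.5 μg/mL: ≤ 0.5 μg/mL — S
Ceftriaxone 1 μg/mL: = 1 μg/mL — Intermediate
Fosfomycin 0.5 μg/mL: ≤ 4 μg/mL → susceptible

R, S, R, S, R, I, S, I, S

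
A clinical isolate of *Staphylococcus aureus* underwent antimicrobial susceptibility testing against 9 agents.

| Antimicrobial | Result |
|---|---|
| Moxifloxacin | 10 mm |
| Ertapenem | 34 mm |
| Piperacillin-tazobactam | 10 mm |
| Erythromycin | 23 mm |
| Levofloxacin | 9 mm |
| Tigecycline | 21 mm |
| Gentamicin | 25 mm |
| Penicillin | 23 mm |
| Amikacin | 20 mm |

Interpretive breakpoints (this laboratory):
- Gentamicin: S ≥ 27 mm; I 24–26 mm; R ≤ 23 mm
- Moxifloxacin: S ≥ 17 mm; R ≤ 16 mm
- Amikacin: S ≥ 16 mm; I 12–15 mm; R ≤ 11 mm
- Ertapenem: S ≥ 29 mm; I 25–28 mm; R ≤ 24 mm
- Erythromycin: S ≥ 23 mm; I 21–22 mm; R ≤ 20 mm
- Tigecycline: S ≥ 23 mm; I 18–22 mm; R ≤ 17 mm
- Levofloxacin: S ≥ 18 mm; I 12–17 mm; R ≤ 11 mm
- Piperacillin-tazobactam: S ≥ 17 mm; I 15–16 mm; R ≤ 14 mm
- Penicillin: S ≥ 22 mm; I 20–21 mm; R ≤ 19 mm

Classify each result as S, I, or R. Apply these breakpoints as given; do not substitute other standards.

Moxifloxacin (10 mm) ≤ 16 mm → resistant
Ertapenem (34 mm) ≥ 29 mm → Susceptible
Piperacillin-tazobactam (10 mm) ≤ 14 mm → Resistant
Erythromycin 23 mm: ≥ 23 mm → susceptible
Levofloxacin 9 mm: ≤ 11 mm → R
Tigecycline (21 mm) in 18–22 mm — intermediate
Gentamicin 25 mm: in 24–26 mm — I
Penicillin (23 mm) ≥ 22 mm → Susceptible
Amikacin 20 mm: ≥ 16 mm — Susceptible

R, S, R, S, R, I, I, S, S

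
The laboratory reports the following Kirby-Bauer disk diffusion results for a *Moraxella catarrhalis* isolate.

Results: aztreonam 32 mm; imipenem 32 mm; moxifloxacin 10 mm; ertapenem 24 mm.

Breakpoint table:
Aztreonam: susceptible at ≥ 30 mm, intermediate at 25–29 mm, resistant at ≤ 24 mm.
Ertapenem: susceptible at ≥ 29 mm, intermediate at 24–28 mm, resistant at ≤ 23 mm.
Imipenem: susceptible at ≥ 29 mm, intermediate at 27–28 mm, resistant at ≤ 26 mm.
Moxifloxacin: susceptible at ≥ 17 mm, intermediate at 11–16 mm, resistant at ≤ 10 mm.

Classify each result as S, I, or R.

S, S, R, I

Aztreonam: 32 mm is ≥ 30 mm — S
Imipenem 32 mm: ≥ 29 mm — S
Moxifloxacin 10 mm: ≤ 10 mm — resistant
Ertapenem (24 mm) in 24–28 mm → intermediate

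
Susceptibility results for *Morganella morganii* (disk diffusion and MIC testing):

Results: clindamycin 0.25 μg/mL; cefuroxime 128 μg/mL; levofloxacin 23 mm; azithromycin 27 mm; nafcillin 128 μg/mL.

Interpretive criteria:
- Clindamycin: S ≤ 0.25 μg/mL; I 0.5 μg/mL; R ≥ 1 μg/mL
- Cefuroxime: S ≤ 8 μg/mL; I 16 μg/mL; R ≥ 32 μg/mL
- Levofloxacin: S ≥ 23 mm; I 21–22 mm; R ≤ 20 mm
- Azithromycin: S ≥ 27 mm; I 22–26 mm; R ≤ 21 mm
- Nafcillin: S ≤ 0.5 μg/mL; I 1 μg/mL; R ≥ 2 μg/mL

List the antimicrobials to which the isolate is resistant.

Clindamycin: 0.25 μg/mL is ≤ 0.25 μg/mL ⇒ susceptible
Cefuroxime: 128 μg/mL is ≥ 32 μg/mL — Resistant
Levofloxacin 23 mm: ≥ 23 mm ⇒ susceptible
Azithromycin (27 mm) ≥ 27 mm ⇒ S
Nafcillin (128 μg/mL) ≥ 2 μg/mL ⇒ R

cefuroxime, nafcillin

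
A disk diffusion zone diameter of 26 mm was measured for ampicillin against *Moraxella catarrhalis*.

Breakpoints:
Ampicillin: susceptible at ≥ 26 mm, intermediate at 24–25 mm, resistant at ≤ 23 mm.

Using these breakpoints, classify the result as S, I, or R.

Ampicillin (26 mm) ≥ 26 mm ⇒ Susceptible

S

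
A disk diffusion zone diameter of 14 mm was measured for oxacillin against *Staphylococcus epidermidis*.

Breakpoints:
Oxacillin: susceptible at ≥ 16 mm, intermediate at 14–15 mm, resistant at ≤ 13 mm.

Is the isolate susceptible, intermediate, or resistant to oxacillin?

I

Oxacillin (14 mm) in 14–15 mm — I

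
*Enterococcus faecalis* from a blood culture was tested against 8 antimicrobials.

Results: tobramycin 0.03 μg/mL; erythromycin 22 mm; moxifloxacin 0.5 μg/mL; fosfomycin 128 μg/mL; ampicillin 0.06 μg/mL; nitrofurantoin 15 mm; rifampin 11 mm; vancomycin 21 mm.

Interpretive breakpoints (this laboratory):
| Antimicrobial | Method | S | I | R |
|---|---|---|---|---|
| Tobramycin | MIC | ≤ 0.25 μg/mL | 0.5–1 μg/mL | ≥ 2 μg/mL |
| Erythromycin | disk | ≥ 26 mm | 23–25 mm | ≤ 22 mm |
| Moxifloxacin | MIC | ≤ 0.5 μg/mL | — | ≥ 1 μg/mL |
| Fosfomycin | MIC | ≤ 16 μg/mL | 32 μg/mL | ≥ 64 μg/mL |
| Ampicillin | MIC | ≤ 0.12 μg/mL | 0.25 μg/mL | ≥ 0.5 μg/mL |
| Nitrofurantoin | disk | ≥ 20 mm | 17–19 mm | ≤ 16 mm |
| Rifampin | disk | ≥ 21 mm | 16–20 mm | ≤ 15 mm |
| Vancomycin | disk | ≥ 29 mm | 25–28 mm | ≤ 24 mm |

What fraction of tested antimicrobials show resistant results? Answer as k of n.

5 of 8

Tobramycin (0.03 μg/mL) ≤ 0.25 μg/mL ⇒ susceptible
Erythromycin: 22 mm is ≤ 22 mm — resistant
Moxifloxacin (0.5 μg/mL) ≤ 0.5 μg/mL → S
Fosfomycin: 128 μg/mL is ≥ 64 μg/mL ⇒ R
Ampicillin: 0.06 μg/mL is ≤ 0.12 μg/mL — Susceptible
Nitrofurantoin 15 mm: ≤ 16 mm → Resistant
Rifampin (11 mm) ≤ 15 mm — Resistant
Vancomycin: 21 mm is ≤ 24 mm — Resistant
Resistant: 5/8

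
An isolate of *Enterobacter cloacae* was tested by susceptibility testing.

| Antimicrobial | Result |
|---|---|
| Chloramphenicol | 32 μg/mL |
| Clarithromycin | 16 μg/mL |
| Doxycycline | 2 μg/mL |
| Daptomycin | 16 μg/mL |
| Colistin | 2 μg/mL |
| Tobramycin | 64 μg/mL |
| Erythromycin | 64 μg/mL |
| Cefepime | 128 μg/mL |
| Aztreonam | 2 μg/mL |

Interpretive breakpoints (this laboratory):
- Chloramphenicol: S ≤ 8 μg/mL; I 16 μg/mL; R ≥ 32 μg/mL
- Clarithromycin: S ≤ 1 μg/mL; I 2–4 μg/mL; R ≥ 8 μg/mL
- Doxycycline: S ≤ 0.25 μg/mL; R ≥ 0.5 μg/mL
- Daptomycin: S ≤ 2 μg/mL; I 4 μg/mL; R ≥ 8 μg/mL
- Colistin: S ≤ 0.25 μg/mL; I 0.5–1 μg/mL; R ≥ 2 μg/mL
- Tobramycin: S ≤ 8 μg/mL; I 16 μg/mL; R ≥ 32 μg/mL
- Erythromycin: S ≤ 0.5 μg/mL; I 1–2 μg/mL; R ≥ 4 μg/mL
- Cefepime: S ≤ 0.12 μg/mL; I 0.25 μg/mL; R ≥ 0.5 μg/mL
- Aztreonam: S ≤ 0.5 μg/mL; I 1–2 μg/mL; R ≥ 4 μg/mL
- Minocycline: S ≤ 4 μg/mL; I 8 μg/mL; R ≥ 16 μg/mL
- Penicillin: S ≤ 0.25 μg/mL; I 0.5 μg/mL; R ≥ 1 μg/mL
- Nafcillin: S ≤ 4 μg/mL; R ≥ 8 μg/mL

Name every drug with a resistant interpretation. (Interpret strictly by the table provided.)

Chloramphenicol 32 μg/mL: ≥ 32 μg/mL — Resistant
Clarithromycin (16 μg/mL) ≥ 8 μg/mL — R
Doxycycline (2 μg/mL) ≥ 0.5 μg/mL → resistant
Daptomycin (16 μg/mL) ≥ 8 μg/mL — R
Colistin (2 μg/mL) ≥ 2 μg/mL — resistant
Tobramycin 64 μg/mL: ≥ 32 μg/mL — Resistant
Erythromycin 64 μg/mL: ≥ 4 μg/mL ⇒ R
Cefepime: 128 μg/mL is ≥ 0.5 μg/mL → R
Aztreonam (2 μg/mL) in 1–2 μg/mL → Intermediate

chloramphenicol, clarithromycin, doxycycline, daptomycin, colistin, tobramycin, erythromycin, cefepime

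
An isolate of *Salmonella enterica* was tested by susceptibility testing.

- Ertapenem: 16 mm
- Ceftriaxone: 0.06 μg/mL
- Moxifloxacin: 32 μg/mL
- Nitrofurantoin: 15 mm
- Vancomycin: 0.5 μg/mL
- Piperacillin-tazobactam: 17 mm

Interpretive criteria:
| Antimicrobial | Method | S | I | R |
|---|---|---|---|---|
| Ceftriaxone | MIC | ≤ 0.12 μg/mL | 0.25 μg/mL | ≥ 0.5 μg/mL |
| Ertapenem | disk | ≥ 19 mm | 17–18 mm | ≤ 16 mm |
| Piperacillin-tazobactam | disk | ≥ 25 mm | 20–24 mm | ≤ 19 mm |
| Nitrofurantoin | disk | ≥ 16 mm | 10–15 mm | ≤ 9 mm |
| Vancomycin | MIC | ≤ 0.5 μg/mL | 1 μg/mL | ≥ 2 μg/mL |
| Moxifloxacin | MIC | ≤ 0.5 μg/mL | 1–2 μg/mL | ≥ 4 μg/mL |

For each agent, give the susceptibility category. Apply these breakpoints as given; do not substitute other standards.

R, S, R, I, S, R

Ertapenem 16 mm: ≤ 16 mm → resistant
Ceftriaxone (0.06 μg/mL) ≤ 0.12 μg/mL ⇒ Susceptible
Moxifloxacin (32 μg/mL) ≥ 4 μg/mL ⇒ resistant
Nitrofurantoin: 15 mm is in 10–15 mm ⇒ intermediate
Vancomycin 0.5 μg/mL: ≤ 0.5 μg/mL → Susceptible
Piperacillin-tazobactam: 17 mm is ≤ 19 mm ⇒ Resistant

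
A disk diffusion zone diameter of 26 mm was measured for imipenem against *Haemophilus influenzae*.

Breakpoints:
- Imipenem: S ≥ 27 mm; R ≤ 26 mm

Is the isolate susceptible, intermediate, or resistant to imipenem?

Imipenem: 26 mm is ≤ 26 mm — Resistant

R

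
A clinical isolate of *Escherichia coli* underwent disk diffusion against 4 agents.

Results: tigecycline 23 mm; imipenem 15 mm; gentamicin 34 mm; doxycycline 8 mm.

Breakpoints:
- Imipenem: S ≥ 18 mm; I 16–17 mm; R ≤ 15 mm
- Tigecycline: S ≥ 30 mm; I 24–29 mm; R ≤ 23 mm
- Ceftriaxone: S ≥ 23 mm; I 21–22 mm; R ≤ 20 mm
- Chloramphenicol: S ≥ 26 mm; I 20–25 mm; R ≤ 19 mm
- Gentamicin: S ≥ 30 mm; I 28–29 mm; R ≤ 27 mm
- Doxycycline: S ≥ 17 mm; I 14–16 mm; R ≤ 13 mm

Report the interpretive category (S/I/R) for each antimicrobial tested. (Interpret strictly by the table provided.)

Tigecycline 23 mm: ≤ 23 mm → R
Imipenem: 15 mm is ≤ 15 mm → Resistant
Gentamicin 34 mm: ≥ 30 mm — S
Doxycycline (8 mm) ≤ 13 mm — R

R, R, S, R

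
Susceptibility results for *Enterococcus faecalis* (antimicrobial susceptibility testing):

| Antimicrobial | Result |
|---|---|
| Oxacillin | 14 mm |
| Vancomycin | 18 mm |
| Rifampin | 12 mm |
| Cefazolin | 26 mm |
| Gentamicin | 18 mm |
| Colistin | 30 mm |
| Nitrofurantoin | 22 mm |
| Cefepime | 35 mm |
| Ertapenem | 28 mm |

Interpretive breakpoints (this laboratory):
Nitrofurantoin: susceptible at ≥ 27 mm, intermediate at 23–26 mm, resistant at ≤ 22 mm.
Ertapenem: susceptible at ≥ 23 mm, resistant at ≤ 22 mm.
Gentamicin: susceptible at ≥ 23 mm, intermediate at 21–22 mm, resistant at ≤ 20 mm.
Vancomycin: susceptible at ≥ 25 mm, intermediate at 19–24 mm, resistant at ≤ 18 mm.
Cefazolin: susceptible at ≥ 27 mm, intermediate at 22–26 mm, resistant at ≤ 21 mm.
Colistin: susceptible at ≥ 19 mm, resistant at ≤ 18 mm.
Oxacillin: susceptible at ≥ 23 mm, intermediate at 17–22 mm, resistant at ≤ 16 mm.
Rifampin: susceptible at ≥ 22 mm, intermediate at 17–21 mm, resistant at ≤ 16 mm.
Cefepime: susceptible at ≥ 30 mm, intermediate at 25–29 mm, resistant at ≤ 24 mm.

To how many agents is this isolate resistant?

Oxacillin 14 mm: ≤ 16 mm — R
Vancomycin: 18 mm is ≤ 18 mm ⇒ Resistant
Rifampin: 12 mm is ≤ 16 mm ⇒ Resistant
Cefazolin 26 mm: in 22–26 mm ⇒ I
Gentamicin 18 mm: ≤ 20 mm → R
Colistin 30 mm: ≥ 19 mm → susceptible
Nitrofurantoin 22 mm: ≤ 22 mm — resistant
Cefepime (35 mm) ≥ 30 mm ⇒ Susceptible
Ertapenem 28 mm: ≥ 23 mm — Susceptible
Resistant: 5

5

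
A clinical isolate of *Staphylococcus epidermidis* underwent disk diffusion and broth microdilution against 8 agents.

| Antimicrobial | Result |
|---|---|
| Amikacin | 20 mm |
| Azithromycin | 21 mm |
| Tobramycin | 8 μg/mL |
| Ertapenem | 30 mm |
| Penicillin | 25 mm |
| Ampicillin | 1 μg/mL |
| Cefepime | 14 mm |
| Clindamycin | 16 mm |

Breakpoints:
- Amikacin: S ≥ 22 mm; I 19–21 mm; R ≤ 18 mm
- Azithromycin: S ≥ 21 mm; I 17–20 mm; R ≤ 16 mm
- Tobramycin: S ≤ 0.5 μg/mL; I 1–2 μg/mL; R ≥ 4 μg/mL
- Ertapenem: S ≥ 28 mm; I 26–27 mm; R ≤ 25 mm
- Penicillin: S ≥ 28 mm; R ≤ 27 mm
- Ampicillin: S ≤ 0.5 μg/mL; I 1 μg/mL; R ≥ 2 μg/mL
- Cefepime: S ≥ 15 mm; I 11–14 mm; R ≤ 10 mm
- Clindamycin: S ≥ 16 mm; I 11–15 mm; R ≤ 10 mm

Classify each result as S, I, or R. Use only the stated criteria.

Amikacin (20 mm) in 19–21 mm ⇒ Intermediate
Azithromycin: 21 mm is ≥ 21 mm → S
Tobramycin (8 μg/mL) ≥ 4 μg/mL ⇒ resistant
Ertapenem (30 mm) ≥ 28 mm — S
Penicillin 25 mm: ≤ 27 mm ⇒ Resistant
Ampicillin (1 μg/mL) = 1 μg/mL — Intermediate
Cefepime (14 mm) in 11–14 mm ⇒ I
Clindamycin: 16 mm is ≥ 16 mm → susceptible

I, S, R, S, R, I, I, S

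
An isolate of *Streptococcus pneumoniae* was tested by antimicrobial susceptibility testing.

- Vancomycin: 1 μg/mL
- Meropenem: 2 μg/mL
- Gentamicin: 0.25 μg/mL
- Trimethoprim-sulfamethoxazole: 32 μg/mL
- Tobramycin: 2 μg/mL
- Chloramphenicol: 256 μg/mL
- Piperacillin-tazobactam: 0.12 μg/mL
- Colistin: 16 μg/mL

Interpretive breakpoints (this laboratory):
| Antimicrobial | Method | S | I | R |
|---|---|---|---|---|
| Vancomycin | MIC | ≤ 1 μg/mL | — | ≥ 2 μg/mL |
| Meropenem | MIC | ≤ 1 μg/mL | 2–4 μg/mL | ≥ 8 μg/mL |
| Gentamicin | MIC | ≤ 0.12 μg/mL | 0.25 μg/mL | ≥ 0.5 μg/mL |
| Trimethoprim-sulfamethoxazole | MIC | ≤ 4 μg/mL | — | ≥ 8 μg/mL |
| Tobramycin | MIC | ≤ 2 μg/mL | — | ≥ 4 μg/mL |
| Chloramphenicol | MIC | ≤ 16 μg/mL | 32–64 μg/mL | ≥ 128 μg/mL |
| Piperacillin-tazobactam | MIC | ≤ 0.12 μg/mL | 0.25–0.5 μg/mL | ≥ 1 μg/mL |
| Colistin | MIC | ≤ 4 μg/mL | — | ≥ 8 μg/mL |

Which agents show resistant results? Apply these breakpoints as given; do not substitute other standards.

Vancomycin (1 μg/mL) ≤ 1 μg/mL — S
Meropenem (2 μg/mL) in 2–4 μg/mL → Intermediate
Gentamicin (0.25 μg/mL) = 0.25 μg/mL — I
Trimethoprim-sulfamethoxazole: 32 μg/mL is ≥ 8 μg/mL — resistant
Tobramycin 2 μg/mL: ≤ 2 μg/mL → Susceptible
Chloramphenicol 256 μg/mL: ≥ 128 μg/mL → R
Piperacillin-tazobactam 0.12 μg/mL: ≤ 0.12 μg/mL → Susceptible
Colistin (16 μg/mL) ≥ 8 μg/mL ⇒ R

trimethoprim-sulfamethoxazole, chloramphenicol, colistin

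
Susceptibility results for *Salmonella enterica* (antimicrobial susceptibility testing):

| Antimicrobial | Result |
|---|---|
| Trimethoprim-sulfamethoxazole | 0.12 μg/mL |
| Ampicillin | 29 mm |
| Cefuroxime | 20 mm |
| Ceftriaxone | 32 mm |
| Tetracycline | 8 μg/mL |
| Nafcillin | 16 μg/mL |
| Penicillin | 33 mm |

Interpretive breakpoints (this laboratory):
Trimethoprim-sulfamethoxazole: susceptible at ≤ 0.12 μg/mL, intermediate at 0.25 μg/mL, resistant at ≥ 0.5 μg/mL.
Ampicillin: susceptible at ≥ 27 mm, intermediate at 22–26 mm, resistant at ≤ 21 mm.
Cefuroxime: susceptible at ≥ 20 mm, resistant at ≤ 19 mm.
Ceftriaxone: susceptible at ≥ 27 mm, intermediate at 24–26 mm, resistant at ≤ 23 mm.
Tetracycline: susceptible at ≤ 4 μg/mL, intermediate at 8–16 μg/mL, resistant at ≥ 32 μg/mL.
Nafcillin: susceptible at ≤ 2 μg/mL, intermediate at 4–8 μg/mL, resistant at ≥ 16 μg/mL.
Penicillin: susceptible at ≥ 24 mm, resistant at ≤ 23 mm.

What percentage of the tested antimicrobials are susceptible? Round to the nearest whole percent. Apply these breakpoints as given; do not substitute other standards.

71%

Trimethoprim-sulfamethoxazole (0.12 μg/mL) ≤ 0.12 μg/mL → Susceptible
Ampicillin: 29 mm is ≥ 27 mm ⇒ susceptible
Cefuroxime 20 mm: ≥ 20 mm → Susceptible
Ceftriaxone (32 mm) ≥ 27 mm — Susceptible
Tetracycline 8 μg/mL: in 8–16 μg/mL ⇒ intermediate
Nafcillin (16 μg/mL) ≥ 16 μg/mL — Resistant
Penicillin 33 mm: ≥ 24 mm — Susceptible
Susceptible: 5/7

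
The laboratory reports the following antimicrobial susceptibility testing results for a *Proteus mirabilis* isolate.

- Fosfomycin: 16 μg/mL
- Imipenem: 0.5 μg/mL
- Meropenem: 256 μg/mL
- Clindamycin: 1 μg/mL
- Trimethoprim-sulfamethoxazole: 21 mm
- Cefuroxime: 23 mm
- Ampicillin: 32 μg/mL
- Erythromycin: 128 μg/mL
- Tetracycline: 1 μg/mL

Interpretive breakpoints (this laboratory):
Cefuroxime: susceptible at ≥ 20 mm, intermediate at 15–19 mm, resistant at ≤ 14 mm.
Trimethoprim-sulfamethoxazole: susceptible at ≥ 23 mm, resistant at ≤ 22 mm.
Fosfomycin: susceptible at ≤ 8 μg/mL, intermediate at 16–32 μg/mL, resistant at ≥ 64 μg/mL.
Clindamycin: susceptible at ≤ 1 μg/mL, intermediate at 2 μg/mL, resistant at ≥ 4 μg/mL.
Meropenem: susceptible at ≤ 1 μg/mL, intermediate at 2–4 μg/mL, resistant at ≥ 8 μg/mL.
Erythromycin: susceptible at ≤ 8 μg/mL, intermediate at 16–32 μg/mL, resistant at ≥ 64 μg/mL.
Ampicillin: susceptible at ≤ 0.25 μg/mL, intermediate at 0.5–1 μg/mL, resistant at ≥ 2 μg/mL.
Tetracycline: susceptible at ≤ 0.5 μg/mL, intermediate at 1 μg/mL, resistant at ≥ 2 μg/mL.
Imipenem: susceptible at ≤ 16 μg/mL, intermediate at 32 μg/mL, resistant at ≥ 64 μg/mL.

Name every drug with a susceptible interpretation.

imipenem, clindamycin, cefuroxime

Fosfomycin: 16 μg/mL is in 16–32 μg/mL → Intermediate
Imipenem 0.5 μg/mL: ≤ 16 μg/mL ⇒ Susceptible
Meropenem (256 μg/mL) ≥ 8 μg/mL → Resistant
Clindamycin 1 μg/mL: ≤ 1 μg/mL ⇒ Susceptible
Trimethoprim-sulfamethoxazole: 21 mm is ≤ 22 mm — Resistant
Cefuroxime (23 mm) ≥ 20 mm — Susceptible
Ampicillin: 32 μg/mL is ≥ 2 μg/mL → Resistant
Erythromycin (128 μg/mL) ≥ 64 μg/mL ⇒ R
Tetracycline (1 μg/mL) = 1 μg/mL ⇒ Intermediate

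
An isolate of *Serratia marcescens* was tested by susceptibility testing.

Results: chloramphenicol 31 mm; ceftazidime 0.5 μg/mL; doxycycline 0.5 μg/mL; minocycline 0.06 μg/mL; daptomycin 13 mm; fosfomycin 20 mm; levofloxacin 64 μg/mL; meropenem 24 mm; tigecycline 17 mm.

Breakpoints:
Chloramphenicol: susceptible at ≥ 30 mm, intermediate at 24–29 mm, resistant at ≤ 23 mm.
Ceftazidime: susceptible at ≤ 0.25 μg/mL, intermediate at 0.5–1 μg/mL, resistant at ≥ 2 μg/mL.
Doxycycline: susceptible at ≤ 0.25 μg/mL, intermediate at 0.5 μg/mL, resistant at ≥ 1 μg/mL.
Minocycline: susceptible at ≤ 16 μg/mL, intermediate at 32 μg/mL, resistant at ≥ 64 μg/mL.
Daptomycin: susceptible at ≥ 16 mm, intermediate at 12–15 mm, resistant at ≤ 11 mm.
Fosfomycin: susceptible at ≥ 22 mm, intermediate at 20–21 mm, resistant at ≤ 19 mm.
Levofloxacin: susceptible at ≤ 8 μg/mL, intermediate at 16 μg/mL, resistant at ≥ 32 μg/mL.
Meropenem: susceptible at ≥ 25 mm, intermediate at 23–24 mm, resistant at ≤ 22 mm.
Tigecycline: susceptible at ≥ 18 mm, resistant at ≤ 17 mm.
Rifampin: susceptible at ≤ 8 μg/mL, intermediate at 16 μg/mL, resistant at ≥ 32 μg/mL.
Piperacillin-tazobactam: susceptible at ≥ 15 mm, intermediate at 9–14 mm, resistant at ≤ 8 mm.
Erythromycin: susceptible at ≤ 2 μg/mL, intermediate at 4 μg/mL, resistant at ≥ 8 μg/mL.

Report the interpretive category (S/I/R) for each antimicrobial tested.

S, I, I, S, I, I, R, I, R

Chloramphenicol 31 mm: ≥ 30 mm ⇒ S
Ceftazidime: 0.5 μg/mL is in 0.5–1 μg/mL ⇒ I
Doxycycline (0.5 μg/mL) = 0.5 μg/mL — I
Minocycline (0.06 μg/mL) ≤ 16 μg/mL → Susceptible
Daptomycin: 13 mm is in 12–15 mm → I
Fosfomycin 20 mm: in 20–21 mm — intermediate
Levofloxacin: 64 μg/mL is ≥ 32 μg/mL ⇒ Resistant
Meropenem: 24 mm is in 23–24 mm ⇒ Intermediate
Tigecycline 17 mm: ≤ 17 mm — resistant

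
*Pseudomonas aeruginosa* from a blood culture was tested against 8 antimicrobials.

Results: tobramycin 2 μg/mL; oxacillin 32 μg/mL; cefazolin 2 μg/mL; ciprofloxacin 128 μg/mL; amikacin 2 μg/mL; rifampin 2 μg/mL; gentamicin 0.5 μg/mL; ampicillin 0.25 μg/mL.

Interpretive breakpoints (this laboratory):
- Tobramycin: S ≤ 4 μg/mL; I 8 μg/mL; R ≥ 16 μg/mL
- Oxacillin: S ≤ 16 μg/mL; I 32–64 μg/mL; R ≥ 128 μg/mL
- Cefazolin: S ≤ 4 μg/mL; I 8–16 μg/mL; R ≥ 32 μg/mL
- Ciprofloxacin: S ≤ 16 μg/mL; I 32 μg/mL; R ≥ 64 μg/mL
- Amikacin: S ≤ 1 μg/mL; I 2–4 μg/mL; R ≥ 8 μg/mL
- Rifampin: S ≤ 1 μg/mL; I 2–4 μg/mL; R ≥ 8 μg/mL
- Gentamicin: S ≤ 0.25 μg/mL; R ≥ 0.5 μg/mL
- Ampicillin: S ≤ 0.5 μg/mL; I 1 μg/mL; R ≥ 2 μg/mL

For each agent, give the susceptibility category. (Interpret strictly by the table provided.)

Tobramycin (2 μg/mL) ≤ 4 μg/mL → Susceptible
Oxacillin: 32 μg/mL is in 32–64 μg/mL ⇒ intermediate
Cefazolin: 2 μg/mL is ≤ 4 μg/mL — S
Ciprofloxacin: 128 μg/mL is ≥ 64 μg/mL — R
Amikacin: 2 μg/mL is in 2–4 μg/mL ⇒ intermediate
Rifampin (2 μg/mL) in 2–4 μg/mL — intermediate
Gentamicin (0.5 μg/mL) ≥ 0.5 μg/mL → R
Ampicillin: 0.25 μg/mL is ≤ 0.5 μg/mL ⇒ Susceptible

S, I, S, R, I, I, R, S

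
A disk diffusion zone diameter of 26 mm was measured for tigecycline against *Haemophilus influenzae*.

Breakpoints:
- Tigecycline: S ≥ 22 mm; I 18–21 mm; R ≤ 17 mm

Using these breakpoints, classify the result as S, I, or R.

Tigecycline 26 mm: ≥ 22 mm → S

Susceptible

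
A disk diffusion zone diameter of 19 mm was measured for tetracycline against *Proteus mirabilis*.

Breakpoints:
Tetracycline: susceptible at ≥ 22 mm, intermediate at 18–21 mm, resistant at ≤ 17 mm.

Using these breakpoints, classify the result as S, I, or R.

Tetracycline 19 mm: in 18–21 mm — intermediate

Intermediate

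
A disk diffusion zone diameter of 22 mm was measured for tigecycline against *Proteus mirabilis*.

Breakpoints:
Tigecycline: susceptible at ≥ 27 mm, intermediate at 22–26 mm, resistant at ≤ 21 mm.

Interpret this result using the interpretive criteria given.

Tigecycline: 22 mm is in 22–26 mm ⇒ I

I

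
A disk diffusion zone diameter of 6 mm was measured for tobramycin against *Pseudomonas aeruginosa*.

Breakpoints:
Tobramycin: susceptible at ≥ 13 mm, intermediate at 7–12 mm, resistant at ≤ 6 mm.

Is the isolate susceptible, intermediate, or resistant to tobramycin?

Tobramycin 6 mm: ≤ 6 mm — R

R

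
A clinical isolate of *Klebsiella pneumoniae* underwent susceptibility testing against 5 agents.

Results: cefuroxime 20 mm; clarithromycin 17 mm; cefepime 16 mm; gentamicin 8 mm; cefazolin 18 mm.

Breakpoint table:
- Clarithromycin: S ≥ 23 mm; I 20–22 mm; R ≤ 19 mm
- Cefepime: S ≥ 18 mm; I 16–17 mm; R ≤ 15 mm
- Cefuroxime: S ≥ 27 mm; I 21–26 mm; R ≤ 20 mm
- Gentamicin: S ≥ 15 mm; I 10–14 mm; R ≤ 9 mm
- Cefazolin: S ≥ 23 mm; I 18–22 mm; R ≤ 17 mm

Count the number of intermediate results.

Cefuroxime (20 mm) ≤ 20 mm → Resistant
Clarithromycin (17 mm) ≤ 19 mm — resistant
Cefepime: 16 mm is in 16–17 mm → Intermediate
Gentamicin: 8 mm is ≤ 9 mm — resistant
Cefazolin: 18 mm is in 18–22 mm ⇒ Intermediate
Intermediate: 2

2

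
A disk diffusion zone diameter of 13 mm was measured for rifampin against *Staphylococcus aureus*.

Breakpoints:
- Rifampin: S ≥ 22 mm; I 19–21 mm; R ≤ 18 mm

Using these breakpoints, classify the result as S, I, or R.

Rifampin: 13 mm is ≤ 18 mm — resistant

Resistant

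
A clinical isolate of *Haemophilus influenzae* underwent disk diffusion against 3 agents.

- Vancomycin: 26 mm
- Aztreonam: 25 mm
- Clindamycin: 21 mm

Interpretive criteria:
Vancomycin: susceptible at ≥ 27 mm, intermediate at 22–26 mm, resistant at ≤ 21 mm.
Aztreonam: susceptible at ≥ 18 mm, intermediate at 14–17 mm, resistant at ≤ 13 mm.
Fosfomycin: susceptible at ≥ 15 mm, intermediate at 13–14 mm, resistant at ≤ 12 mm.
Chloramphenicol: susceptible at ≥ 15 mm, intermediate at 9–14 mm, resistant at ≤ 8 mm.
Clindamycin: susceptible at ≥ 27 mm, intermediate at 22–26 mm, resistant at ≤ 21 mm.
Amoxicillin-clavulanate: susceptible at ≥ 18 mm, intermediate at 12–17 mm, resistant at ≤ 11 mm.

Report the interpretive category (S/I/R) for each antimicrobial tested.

Vancomycin: 26 mm is in 22–26 mm ⇒ Intermediate
Aztreonam: 25 mm is ≥ 18 mm — susceptible
Clindamycin 21 mm: ≤ 21 mm — resistant

I, S, R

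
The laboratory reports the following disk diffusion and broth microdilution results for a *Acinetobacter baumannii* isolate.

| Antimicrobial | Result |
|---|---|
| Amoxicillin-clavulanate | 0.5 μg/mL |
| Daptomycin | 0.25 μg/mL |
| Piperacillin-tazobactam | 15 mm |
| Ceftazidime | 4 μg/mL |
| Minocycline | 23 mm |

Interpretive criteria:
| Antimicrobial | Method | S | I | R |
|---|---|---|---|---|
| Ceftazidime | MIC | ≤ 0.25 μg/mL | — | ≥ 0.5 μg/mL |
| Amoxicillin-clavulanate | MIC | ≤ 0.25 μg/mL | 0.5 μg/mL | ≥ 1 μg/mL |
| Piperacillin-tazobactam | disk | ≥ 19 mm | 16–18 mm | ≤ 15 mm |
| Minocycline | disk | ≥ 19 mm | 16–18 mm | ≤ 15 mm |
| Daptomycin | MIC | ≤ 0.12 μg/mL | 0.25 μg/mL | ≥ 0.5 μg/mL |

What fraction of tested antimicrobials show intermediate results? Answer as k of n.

2 of 5

Amoxicillin-clavulanate 0.5 μg/mL: = 0.5 μg/mL ⇒ intermediate
Daptomycin 0.25 μg/mL: = 0.25 μg/mL → Intermediate
Piperacillin-tazobactam (15 mm) ≤ 15 mm — resistant
Ceftazidime: 4 μg/mL is ≥ 0.5 μg/mL → R
Minocycline: 23 mm is ≥ 19 mm — S
Intermediate: 2/5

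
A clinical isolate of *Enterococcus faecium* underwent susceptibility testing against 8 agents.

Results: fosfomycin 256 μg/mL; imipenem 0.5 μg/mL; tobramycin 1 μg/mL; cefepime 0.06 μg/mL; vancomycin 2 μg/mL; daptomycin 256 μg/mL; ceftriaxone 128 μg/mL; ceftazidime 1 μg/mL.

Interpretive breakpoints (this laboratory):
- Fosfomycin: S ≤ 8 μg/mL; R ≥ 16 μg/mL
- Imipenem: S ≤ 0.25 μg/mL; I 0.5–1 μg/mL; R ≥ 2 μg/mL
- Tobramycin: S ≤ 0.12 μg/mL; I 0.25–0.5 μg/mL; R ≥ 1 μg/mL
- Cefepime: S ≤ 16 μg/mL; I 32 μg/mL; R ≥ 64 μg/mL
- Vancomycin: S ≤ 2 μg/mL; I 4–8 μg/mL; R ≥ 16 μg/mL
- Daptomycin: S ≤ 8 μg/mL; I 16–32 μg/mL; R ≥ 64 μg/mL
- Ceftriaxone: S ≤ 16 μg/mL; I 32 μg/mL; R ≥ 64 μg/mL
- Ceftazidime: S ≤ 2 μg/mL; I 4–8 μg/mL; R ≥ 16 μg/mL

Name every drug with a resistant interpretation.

Fosfomycin (256 μg/mL) ≥ 16 μg/mL ⇒ Resistant
Imipenem (0.5 μg/mL) in 0.5–1 μg/mL → I
Tobramycin (1 μg/mL) ≥ 1 μg/mL — resistant
Cefepime (0.06 μg/mL) ≤ 16 μg/mL → Susceptible
Vancomycin: 2 μg/mL is ≤ 2 μg/mL — susceptible
Daptomycin 256 μg/mL: ≥ 64 μg/mL → Resistant
Ceftriaxone (128 μg/mL) ≥ 64 μg/mL → R
Ceftazidime (1 μg/mL) ≤ 2 μg/mL — Susceptible

fosfomycin, tobramycin, daptomycin, ceftriaxone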